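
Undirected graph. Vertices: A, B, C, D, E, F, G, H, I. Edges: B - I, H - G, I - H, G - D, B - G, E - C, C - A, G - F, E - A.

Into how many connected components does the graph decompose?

2

From A: component {A, C, E}.
From B: component {B, D, F, G, H, I}.
That's 2 components.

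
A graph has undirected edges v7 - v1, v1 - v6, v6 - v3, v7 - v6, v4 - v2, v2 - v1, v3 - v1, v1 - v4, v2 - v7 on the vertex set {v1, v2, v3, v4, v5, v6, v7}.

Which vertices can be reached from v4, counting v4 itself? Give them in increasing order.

v1, v2, v3, v4, v6, v7

Start at v4.
Its neighbours: v1, v2.
Then their neighbours: v3, v6, v7.
Nothing further is reachable.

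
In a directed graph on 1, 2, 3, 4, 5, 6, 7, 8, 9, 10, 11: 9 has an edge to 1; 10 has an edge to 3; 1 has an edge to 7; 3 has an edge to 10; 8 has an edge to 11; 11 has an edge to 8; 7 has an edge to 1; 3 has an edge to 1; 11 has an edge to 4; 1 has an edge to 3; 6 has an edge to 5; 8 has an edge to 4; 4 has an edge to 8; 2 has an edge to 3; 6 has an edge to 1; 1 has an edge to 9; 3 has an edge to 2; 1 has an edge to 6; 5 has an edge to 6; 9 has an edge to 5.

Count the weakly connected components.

2

From 1: component {1, 2, 3, 5, 6, 7, 9, 10}.
From 4: component {4, 8, 11}.
That's 2 components.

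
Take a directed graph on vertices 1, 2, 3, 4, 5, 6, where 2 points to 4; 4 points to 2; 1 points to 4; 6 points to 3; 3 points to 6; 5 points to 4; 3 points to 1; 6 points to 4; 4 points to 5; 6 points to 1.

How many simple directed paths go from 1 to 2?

1

1→4→2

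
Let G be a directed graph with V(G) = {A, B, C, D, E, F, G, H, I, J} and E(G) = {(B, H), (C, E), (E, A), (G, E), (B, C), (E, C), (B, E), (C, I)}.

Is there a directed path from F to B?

F has no outgoing edges, so nothing is reachable from it.

No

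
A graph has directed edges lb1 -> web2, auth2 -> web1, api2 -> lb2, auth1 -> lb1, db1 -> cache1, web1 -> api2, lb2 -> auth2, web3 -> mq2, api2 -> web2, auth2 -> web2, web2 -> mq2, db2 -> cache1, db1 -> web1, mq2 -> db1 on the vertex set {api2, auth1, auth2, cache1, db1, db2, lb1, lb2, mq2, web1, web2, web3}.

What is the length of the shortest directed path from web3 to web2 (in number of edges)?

5

Distance 0: web3.
Distance 1: mq2.
Distance 2: db1.
Distance 3: cache1, web1.
Distance 4: api2.
Distance 5: lb2, web2 — contains web2.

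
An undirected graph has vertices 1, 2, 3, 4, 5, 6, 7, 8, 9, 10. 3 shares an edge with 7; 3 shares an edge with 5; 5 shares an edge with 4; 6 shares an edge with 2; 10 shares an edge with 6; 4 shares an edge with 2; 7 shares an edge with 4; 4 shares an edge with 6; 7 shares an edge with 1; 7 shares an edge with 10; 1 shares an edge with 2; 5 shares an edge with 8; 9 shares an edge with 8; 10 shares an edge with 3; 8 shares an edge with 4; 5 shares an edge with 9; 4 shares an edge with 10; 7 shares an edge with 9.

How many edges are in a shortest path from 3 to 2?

3

Distance 0: 3.
Distance 1: 5, 7, 10.
Distance 2: 1, 4, 6, 8, 9.
Distance 3: 2 — contains 2.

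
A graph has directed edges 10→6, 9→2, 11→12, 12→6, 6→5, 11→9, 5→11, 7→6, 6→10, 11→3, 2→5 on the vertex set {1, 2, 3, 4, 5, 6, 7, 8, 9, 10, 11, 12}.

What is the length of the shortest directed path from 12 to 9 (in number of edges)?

4

Distance 0: 12.
Distance 1: 6.
Distance 2: 5, 10.
Distance 3: 11.
Distance 4: 3, 9 — contains 9.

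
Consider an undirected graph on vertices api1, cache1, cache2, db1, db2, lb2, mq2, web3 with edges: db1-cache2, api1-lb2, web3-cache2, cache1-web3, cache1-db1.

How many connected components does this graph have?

From api1: component {api1, lb2}.
From cache1: component {cache1, cache2, db1, web3}.
From db2: component {db2}.
From mq2: component {mq2}.
That's 4 components.

4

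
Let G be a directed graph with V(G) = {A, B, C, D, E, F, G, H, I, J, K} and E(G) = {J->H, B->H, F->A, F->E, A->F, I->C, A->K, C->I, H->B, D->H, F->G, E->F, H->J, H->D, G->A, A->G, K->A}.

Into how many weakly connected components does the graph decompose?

From A: component {A, E, F, G, K}.
From B: component {B, D, H, J}.
From C: component {C, I}.
That's 3 components.

3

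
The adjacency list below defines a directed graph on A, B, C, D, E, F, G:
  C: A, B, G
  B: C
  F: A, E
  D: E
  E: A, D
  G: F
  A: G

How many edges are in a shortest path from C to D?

Distance 0: C.
Distance 1: A, B, G.
Distance 2: F.
Distance 3: E.
Distance 4: D — contains D.

4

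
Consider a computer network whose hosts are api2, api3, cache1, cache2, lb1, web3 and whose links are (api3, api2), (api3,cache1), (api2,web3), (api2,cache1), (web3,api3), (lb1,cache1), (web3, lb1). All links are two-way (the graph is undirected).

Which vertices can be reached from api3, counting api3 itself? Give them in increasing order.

api2, api3, cache1, lb1, web3

Start at api3.
Its neighbours: api2, cache1, web3.
Then their neighbours: lb1.
Nothing further is reachable.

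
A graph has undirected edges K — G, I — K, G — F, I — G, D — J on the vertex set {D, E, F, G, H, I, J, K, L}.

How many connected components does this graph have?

From D: component {D, J}.
From E: component {E}.
From F: component {F, G, I, K}.
From H: component {H}.
From L: component {L}.
That's 5 components.

5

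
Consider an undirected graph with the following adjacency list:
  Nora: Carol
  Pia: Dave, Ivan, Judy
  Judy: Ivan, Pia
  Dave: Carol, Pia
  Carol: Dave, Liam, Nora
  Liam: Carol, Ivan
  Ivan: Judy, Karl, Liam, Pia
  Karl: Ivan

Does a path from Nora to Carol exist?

Yes

Explore from Nora.
Distance 1: reach Carol.
Found Carol.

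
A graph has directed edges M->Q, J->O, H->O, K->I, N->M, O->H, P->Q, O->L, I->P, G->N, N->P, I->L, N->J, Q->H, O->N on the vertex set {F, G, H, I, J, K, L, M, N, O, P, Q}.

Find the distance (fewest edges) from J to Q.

Distance 0: J.
Distance 1: O.
Distance 2: H, L, N.
Distance 3: M, P.
Distance 4: Q — contains Q.

4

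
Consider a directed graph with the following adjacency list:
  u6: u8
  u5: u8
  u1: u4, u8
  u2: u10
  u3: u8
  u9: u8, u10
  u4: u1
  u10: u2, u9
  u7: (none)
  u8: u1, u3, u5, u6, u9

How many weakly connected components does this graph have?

2

From u1: component {u1, u2, u3, u4, u5, u6, u8, u9, u10}.
From u7: component {u7}.
That's 2 components.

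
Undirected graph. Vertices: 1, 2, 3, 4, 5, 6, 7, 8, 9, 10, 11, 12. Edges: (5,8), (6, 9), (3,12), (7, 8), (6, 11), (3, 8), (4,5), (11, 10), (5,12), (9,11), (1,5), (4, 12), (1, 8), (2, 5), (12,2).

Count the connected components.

2

From 1: component {1, 2, 3, 4, 5, 7, 8, 12}.
From 6: component {6, 9, 10, 11}.
That's 2 components.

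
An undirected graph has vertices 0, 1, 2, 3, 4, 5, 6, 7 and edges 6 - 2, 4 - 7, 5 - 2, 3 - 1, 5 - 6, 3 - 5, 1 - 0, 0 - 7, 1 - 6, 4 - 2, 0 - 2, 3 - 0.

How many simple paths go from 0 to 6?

0–1–3–5–2–6
0–1–3–5–6
0–1–6
0–2–5–3–1–6
0–2–5–6
0–2–6
0–3–1–6
0–3–5–2–6
0–3–5–6
0–7–4–2–5–3–1–6
0–7–4–2–5–6
0–7–4–2–6

12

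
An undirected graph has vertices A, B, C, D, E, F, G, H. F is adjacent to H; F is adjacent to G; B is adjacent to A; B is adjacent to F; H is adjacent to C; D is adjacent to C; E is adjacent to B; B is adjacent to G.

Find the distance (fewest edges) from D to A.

Distance 0: D.
Distance 1: C.
Distance 2: H.
Distance 3: F.
Distance 4: B, G.
Distance 5: A, E — contains A.

5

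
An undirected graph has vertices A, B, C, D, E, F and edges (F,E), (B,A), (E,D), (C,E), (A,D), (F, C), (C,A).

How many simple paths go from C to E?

C–A–D–E
C–E
C–F–E

3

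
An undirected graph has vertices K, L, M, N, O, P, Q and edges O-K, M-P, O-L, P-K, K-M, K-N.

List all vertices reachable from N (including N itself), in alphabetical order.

K, L, M, N, O, P

Start at N.
Its neighbours: K.
Then their neighbours: M, O, P.
Then next layer: L.
Nothing further is reachable.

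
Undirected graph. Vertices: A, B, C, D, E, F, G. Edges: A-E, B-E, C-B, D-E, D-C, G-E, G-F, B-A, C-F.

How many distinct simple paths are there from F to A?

7

F–C–B–A
F–C–B–E–A
F–C–D–E–A
F–C–D–E–B–A
F–G–E–A
F–G–E–B–A
F–G–E–D–C–B–A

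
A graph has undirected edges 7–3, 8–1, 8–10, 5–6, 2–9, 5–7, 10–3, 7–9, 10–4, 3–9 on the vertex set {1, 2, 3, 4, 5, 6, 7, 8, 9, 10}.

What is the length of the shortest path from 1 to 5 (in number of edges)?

5

Distance 0: 1.
Distance 1: 8.
Distance 2: 10.
Distance 3: 3, 4.
Distance 4: 7, 9.
Distance 5: 2, 5 — contains 5.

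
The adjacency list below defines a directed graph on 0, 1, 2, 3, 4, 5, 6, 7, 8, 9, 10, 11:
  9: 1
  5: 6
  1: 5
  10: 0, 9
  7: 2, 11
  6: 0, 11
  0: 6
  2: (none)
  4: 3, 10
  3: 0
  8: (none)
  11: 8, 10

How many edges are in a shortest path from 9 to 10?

5

Distance 0: 9.
Distance 1: 1.
Distance 2: 5.
Distance 3: 6.
Distance 4: 0, 11.
Distance 5: 8, 10 — contains 10.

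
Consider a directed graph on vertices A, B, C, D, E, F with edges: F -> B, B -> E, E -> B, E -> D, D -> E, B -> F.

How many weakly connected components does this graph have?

3

From A: component {A}.
From B: component {B, D, E, F}.
From C: component {C}.
That's 3 components.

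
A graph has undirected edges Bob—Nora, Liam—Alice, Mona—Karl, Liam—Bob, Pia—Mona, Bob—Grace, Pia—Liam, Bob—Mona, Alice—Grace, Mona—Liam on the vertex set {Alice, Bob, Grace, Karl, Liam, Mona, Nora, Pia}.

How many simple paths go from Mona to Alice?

6

Mona–Bob–Grace–Alice
Mona–Bob–Liam–Alice
Mona–Liam–Alice
Mona–Liam–Bob–Grace–Alice
Mona–Pia–Liam–Alice
Mona–Pia–Liam–Bob–Grace–Alice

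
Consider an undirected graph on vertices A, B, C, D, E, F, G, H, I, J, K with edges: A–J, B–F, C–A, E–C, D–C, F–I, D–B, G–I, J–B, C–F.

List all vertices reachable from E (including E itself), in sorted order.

A, B, C, D, E, F, G, I, J

Start at E.
Its neighbours: C.
Then their neighbours: A, D, F.
Then next layer: B, I, J.
Then next layer: G.
Nothing further is reachable.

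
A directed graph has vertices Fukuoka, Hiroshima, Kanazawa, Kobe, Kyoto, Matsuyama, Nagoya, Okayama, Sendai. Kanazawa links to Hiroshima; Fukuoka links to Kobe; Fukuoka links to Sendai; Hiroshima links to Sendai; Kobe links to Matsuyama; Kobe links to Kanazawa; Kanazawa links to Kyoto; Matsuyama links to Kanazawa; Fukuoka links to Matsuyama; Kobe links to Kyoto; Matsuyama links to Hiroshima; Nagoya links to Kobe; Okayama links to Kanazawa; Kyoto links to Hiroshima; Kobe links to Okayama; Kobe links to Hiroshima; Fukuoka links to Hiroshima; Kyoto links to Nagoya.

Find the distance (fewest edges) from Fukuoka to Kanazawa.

2

Distance 0: Fukuoka.
Distance 1: Hiroshima, Kobe, Matsuyama, Sendai.
Distance 2: Kanazawa, Kyoto, Okayama — contains Kanazawa.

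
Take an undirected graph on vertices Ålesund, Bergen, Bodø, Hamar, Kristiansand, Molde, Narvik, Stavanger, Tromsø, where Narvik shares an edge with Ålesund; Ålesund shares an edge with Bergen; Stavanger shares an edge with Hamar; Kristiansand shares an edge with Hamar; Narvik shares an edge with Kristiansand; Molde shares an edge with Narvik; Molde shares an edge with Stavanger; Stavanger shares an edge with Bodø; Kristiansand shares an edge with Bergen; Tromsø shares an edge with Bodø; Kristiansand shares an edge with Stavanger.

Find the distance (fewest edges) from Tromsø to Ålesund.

5

Distance 0: Tromsø.
Distance 1: Bodø.
Distance 2: Stavanger.
Distance 3: Hamar, Kristiansand, Molde.
Distance 4: Bergen, Narvik.
Distance 5: Ålesund — contains Ålesund.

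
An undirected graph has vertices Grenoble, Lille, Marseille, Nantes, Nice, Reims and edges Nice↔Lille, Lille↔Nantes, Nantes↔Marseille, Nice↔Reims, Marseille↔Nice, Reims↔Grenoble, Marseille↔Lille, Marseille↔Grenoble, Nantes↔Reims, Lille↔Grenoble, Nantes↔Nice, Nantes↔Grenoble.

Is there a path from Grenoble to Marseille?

Yes

Explore from Grenoble.
Distance 1: reach Lille, Marseille, Nantes, Reims.
Found Marseille.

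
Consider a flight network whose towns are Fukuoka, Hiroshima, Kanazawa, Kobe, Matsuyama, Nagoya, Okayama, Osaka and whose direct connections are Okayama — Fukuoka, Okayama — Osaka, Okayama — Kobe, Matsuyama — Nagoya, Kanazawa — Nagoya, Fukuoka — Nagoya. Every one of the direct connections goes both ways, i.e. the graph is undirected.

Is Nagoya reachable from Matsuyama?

Explore from Matsuyama.
Distance 1: reach Nagoya.
Found Nagoya.

Yes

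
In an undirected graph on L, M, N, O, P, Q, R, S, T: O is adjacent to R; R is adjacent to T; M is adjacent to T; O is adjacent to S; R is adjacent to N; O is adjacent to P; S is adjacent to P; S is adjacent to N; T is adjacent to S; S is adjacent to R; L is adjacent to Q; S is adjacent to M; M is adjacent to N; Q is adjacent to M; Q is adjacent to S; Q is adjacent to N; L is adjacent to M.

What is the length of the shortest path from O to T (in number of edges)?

2

Distance 0: O.
Distance 1: P, R, S.
Distance 2: M, N, Q, T — contains T.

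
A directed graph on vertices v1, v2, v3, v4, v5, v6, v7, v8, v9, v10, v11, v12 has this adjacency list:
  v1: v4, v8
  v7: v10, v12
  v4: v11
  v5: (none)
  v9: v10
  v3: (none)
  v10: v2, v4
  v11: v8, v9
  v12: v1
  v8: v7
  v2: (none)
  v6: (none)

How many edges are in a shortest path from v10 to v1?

Distance 0: v10.
Distance 1: v2, v4.
Distance 2: v11.
Distance 3: v8, v9.
Distance 4: v7.
Distance 5: v12.
Distance 6: v1 — contains v1.

6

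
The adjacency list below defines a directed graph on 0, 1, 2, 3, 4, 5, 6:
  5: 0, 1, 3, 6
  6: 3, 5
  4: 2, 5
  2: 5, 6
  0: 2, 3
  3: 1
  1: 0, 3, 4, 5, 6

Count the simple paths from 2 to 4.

2→5→0→3→1→4
2→5→1→4
2→5→3→1→4
2→5→6→3→1→4
2→6→3→1→4
2→6→5→0→3→1→4
2→6→5→1→4
2→6→5→3→1→4

8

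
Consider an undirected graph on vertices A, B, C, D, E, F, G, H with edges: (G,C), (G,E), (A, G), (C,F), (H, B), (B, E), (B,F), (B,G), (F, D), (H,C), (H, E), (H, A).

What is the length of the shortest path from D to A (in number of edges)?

4

Distance 0: D.
Distance 1: F.
Distance 2: B, C.
Distance 3: E, G, H.
Distance 4: A — contains A.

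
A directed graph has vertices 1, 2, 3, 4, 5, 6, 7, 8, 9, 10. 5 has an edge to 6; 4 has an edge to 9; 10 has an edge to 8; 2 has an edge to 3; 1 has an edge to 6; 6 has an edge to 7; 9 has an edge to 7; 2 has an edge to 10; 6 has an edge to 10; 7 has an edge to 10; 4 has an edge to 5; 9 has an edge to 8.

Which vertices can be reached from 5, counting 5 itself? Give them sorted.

5, 6, 7, 8, 10

Start at 5.
Its neighbours: 6.
Then their neighbours: 7, 10.
Then next layer: 8.
Nothing further is reachable.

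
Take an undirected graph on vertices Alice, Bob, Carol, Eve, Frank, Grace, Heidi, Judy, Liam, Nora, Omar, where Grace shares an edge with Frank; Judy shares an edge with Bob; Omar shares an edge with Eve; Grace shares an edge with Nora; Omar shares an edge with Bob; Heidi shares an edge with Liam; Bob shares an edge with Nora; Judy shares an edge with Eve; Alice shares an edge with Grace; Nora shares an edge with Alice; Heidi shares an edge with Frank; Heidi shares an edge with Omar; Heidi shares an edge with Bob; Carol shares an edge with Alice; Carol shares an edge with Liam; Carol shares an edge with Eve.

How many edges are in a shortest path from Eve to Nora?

Distance 0: Eve.
Distance 1: Carol, Judy, Omar.
Distance 2: Alice, Bob, Heidi, Liam.
Distance 3: Frank, Grace, Nora — contains Nora.

3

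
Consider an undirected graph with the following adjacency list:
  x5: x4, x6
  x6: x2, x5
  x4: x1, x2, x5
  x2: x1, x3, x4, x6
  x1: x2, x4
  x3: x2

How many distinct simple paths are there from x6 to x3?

3

x6–x2–x3
x6–x5–x4–x1–x2–x3
x6–x5–x4–x2–x3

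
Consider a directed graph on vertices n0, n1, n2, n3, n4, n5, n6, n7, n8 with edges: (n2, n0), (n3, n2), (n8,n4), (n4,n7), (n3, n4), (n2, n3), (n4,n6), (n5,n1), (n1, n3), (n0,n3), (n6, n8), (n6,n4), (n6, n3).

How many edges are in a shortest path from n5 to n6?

Distance 0: n5.
Distance 1: n1.
Distance 2: n3.
Distance 3: n2, n4.
Distance 4: n0, n6, n7 — contains n6.

4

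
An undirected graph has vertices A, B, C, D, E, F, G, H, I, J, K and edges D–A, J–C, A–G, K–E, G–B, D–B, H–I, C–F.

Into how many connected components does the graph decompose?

4

From A: component {A, B, D, G}.
From C: component {C, F, J}.
From E: component {E, K}.
From H: component {H, I}.
That's 4 components.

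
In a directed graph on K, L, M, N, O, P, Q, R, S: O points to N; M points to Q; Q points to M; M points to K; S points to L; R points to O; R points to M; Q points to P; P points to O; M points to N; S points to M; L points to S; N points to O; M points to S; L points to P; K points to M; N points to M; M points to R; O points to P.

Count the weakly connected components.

1

From K: component {K, L, M, N, O, P, Q, R, S}.
That's 1 component.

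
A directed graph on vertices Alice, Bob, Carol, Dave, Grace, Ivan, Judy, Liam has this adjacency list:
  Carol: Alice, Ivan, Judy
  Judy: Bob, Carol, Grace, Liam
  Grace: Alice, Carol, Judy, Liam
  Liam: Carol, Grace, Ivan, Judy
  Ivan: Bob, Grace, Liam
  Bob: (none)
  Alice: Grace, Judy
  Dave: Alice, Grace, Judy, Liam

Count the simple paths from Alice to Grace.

Alice→Grace
Alice→Judy→Carol→Ivan→Grace
Alice→Judy→Carol→Ivan→Liam→Grace
Alice→Judy→Grace
Alice→Judy→Liam→Carol→Ivan→Grace
Alice→Judy→Liam→Grace
Alice→Judy→Liam→Ivan→Grace

7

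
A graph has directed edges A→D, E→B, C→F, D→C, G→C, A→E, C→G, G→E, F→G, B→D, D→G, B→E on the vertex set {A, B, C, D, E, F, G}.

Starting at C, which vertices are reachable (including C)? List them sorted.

Start at C.
Its neighbours: F, G.
Then their neighbours: E.
Then next layer: B.
Then next layer: D.
Nothing further is reachable.

B, C, D, E, F, G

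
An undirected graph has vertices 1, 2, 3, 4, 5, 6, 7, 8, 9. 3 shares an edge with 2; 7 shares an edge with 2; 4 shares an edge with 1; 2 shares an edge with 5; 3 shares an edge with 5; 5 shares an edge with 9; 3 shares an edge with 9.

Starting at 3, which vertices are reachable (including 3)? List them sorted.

Start at 3.
Its neighbours: 2, 5, 9.
Then their neighbours: 7.
Nothing further is reachable.

2, 3, 5, 7, 9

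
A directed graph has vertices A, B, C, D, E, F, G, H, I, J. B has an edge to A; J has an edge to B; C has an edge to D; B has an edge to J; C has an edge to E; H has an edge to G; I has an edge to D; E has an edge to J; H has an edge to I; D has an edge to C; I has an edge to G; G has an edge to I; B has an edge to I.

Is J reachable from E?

Explore from E.
Distance 1: reach J.
Found J.

Yes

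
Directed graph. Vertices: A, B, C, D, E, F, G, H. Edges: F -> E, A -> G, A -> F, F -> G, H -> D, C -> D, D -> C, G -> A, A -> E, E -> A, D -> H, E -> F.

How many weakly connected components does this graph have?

From A: component {A, E, F, G}.
From B: component {B}.
From C: component {C, D, H}.
That's 3 components.

3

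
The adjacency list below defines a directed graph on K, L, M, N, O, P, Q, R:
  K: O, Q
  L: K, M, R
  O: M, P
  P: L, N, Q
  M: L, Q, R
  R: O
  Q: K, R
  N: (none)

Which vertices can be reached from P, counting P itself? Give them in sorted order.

Start at P.
Its neighbours: L, N, Q.
Then their neighbours: K, M, R.
Then next layer: O.
Every vertex is now reached.

K, L, M, N, O, P, Q, R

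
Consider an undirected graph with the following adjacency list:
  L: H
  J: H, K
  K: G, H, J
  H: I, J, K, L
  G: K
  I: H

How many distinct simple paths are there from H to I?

1

H–I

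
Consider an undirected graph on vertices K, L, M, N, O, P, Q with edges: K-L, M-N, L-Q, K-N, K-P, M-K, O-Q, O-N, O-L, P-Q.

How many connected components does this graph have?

1

From K: component {K, L, M, N, O, P, Q}.
That's 1 component.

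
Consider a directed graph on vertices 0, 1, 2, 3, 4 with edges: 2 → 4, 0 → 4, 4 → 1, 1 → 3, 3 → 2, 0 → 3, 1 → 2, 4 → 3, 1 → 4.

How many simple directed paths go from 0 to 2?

0→3→2
0→4→1→2
0→4→1→3→2
0→4→3→2

4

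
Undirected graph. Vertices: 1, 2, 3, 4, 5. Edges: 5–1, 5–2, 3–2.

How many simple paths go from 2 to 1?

2–5–1

1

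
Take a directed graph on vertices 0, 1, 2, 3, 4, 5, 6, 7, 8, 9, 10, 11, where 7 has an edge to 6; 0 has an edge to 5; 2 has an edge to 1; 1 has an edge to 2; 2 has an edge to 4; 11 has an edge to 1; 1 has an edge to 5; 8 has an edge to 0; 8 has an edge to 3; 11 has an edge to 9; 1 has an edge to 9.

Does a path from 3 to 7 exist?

No

3 has no outgoing edges, so nothing is reachable from it.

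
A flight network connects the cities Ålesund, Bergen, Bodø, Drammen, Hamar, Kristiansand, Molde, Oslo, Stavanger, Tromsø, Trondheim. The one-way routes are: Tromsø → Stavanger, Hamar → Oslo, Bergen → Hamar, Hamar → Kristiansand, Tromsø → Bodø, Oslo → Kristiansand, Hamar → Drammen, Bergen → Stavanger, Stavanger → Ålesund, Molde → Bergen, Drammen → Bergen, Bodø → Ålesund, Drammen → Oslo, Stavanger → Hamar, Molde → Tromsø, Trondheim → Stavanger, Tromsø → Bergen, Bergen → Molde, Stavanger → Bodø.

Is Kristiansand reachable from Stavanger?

Yes

Explore from Stavanger.
Distance 1: reach Ålesund, Bodø, Hamar.
Distance 2: reach Drammen, Kristiansand, Oslo.
Found Kristiansand.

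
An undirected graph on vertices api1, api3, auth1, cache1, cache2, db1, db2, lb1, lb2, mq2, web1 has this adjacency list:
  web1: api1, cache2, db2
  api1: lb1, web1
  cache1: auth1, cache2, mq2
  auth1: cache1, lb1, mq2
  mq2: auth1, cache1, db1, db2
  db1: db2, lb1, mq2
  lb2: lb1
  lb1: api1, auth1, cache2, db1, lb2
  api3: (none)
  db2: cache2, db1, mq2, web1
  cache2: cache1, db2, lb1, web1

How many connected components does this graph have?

2

From api1: component {api1, auth1, cache1, cache2, db1, db2, lb1, lb2, mq2, web1}.
From api3: component {api3}.
That's 2 components.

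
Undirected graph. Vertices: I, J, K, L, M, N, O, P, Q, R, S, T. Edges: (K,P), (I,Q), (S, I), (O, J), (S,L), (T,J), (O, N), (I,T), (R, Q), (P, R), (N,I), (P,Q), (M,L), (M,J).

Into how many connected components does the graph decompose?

1

From I: component {I, J, K, L, M, N, O, P, Q, R, S, T}.
That's 1 component.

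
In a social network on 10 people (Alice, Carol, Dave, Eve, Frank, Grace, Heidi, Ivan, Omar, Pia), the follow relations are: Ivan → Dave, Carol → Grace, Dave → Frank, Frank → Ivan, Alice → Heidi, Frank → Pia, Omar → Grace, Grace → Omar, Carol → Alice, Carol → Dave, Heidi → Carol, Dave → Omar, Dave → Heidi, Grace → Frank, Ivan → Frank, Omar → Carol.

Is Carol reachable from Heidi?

Explore from Heidi.
Distance 1: reach Carol.
Found Carol.

Yes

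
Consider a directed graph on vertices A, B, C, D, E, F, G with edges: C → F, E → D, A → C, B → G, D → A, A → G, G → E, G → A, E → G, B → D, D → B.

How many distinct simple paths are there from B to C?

3

B→D→A→C
B→G→A→C
B→G→E→D→A→C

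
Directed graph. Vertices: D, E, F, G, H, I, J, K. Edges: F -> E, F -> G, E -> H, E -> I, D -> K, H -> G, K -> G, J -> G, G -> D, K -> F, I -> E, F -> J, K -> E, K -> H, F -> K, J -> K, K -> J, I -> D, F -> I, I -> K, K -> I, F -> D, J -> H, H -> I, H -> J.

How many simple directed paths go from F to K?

20

F→D→K
F→E→H→G→D→K
F→E→H→I→D→K
F→E→H→I→K
F→E→H→J→G→D→K
F→E→H→J→K
F→E→I→D→K
F→E→I→K
... and 12 more.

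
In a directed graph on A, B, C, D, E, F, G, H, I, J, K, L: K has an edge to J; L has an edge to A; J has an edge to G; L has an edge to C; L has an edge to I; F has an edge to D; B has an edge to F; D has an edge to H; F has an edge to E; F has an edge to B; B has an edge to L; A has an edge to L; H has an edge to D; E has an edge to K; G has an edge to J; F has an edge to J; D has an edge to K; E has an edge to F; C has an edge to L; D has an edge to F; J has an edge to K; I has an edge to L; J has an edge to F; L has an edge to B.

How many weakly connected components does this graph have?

From A: component {A, B, C, D, E, F, G, H, I, J, K, L}.
That's 1 component.

1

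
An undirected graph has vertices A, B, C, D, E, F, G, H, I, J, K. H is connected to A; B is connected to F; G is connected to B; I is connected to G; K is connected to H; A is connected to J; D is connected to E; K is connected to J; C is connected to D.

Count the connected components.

3

From A: component {A, H, J, K}.
From B: component {B, F, G, I}.
From C: component {C, D, E}.
That's 3 components.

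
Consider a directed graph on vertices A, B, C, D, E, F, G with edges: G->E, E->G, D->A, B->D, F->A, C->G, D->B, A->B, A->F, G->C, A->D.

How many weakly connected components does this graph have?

From A: component {A, B, D, F}.
From C: component {C, E, G}.
That's 2 components.

2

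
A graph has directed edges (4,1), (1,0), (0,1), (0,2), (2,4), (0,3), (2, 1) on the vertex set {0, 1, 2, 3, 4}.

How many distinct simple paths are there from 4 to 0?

4→1→0

1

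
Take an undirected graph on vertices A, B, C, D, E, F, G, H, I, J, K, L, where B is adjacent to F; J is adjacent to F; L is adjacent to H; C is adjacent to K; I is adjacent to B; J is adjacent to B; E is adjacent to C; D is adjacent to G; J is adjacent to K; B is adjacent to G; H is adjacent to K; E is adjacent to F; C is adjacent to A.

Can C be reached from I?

Explore from I.
Distance 1: reach B.
Distance 2: reach F, G, J.
Distance 3: reach D, E, K.
Distance 4: reach C, H.
Found C.

Yes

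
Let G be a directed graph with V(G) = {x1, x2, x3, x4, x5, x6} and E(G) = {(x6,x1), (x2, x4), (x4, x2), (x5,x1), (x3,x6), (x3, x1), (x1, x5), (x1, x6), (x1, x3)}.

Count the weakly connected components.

From x1: component {x1, x3, x5, x6}.
From x2: component {x2, x4}.
That's 2 components.

2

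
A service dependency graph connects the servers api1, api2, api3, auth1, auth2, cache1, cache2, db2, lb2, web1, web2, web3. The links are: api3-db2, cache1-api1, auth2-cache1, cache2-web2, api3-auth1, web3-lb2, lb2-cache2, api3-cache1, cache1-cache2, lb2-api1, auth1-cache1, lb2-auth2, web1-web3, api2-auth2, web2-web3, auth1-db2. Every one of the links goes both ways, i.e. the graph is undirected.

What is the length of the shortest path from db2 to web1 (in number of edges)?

Distance 0: db2.
Distance 1: api3, auth1.
Distance 2: cache1.
Distance 3: api1, auth2, cache2.
Distance 4: api2, lb2, web2.
Distance 5: web3.
Distance 6: web1 — contains web1.

6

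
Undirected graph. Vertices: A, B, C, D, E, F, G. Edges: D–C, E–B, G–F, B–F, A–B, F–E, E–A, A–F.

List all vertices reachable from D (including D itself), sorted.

Start at D.
Its neighbours: C.
Nothing further is reachable.

C, D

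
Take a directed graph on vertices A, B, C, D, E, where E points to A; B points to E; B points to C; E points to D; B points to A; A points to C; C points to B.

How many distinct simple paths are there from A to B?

1

A→C→B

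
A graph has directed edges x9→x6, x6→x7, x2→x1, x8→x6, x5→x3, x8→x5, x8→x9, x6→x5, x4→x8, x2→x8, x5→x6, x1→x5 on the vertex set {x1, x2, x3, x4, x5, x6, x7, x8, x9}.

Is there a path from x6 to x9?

Explore from x6.
Distance 1: reach x5, x7.
Distance 2: reach x3.
The search from x6 is exhausted; no directed path reaches x9.

No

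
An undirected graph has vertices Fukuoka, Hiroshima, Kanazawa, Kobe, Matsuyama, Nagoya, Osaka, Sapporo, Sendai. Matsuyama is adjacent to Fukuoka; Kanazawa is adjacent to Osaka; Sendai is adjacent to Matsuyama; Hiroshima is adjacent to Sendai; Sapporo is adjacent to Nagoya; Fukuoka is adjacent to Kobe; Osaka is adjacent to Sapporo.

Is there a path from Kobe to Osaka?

No

Explore from Kobe.
Distance 1: reach Fukuoka.
Distance 2: reach Matsuyama.
Distance 3: reach Sendai.
Distance 4: reach Hiroshima.
The search is exhausted without reaching Osaka; it lies in a different component.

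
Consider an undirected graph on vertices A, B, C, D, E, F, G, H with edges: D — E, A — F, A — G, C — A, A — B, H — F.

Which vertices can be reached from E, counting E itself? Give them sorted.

Start at E.
Its neighbours: D.
Nothing further is reachable.

D, E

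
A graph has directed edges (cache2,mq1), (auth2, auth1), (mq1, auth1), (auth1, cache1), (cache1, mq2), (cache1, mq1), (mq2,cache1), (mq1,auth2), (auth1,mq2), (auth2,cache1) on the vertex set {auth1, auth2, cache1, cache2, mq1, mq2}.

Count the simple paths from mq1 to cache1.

mq1→auth1→cache1
mq1→auth1→mq2→cache1
mq1→auth2→auth1→cache1
mq1→auth2→auth1→mq2→cache1
mq1→auth2→cache1

5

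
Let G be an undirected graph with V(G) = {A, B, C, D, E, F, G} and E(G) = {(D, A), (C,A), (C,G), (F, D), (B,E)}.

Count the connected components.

From A: component {A, C, D, F, G}.
From B: component {B, E}.
That's 2 components.

2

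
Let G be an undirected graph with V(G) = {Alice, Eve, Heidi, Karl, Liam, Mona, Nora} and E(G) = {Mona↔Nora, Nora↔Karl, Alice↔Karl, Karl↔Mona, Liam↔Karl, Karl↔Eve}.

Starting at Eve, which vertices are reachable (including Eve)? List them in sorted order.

Start at Eve.
Its neighbours: Karl.
Then their neighbours: Alice, Liam, Mona, Nora.
Nothing further is reachable.

Alice, Eve, Karl, Liam, Mona, Nora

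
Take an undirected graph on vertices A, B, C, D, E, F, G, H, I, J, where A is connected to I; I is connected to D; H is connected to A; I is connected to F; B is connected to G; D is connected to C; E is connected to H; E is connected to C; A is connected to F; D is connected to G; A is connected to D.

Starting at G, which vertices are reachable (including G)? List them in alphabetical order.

A, B, C, D, E, F, G, H, I

Start at G.
Its neighbours: B, D.
Then their neighbours: A, C, I.
Then next layer: E, F, H.
Nothing further is reachable.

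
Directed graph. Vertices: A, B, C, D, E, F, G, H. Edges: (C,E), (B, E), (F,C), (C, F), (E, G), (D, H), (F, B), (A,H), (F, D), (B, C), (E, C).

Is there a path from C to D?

Explore from C.
Distance 1: reach E, F.
Distance 2: reach B, D, G.
Found D.

Yes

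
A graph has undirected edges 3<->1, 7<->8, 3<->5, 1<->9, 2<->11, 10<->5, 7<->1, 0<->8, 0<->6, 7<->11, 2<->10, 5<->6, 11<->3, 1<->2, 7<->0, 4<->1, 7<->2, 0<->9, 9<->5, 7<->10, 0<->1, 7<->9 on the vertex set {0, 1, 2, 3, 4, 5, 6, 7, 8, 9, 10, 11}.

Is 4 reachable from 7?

Explore from 7.
Distance 1: reach 0, 1, 2, 8, 9, 10, 11.
Distance 2: reach 3, 4, 5, 6.
Found 4.

Yes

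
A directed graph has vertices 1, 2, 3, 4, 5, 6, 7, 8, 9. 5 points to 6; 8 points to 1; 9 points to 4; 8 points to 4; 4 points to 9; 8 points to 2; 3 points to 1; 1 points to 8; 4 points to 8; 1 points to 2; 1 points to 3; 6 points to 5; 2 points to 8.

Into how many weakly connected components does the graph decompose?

From 1: component {1, 2, 3, 4, 8, 9}.
From 5: component {5, 6}.
From 7: component {7}.
That's 3 components.

3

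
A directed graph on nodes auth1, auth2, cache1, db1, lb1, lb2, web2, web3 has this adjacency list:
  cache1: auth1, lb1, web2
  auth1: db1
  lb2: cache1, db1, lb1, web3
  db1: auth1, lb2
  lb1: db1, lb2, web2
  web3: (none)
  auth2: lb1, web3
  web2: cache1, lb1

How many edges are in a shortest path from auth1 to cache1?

3

Distance 0: auth1.
Distance 1: db1.
Distance 2: lb2.
Distance 3: cache1, lb1, web3 — contains cache1.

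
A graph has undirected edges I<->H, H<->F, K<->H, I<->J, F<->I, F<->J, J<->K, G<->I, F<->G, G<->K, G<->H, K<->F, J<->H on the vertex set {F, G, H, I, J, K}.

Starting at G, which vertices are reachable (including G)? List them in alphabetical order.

Start at G.
Its neighbours: F, H, I, K.
Then their neighbours: J.
Every vertex is now reached.

F, G, H, I, J, K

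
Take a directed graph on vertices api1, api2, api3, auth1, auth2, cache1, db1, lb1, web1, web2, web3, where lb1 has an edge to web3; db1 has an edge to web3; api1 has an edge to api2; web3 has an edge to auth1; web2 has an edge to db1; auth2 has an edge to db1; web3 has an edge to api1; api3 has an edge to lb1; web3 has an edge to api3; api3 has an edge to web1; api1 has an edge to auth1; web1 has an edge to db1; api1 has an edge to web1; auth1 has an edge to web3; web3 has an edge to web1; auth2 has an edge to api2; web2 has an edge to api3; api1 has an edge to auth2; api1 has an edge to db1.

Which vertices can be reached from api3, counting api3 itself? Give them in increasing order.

api1, api2, api3, auth1, auth2, db1, lb1, web1, web3

Start at api3.
Its neighbours: lb1, web1.
Then their neighbours: db1, web3.
Then next layer: api1, auth1.
Then next layer: api2, auth2.
Nothing further is reachable.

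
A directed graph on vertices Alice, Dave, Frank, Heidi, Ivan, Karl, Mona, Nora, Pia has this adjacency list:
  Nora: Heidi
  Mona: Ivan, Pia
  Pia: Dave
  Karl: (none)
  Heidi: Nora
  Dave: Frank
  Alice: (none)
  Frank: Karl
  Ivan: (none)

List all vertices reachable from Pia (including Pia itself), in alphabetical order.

Dave, Frank, Karl, Pia

Start at Pia.
Its neighbours: Dave.
Then their neighbours: Frank.
Then next layer: Karl.
Nothing further is reachable.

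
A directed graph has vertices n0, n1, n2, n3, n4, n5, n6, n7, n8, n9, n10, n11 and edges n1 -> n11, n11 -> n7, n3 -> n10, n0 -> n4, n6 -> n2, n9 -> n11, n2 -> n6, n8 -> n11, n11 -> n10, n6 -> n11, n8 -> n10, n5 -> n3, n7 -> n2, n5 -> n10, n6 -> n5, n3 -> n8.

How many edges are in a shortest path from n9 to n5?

Distance 0: n9.
Distance 1: n11.
Distance 2: n7, n10.
Distance 3: n2.
Distance 4: n6.
Distance 5: n5 — contains n5.

5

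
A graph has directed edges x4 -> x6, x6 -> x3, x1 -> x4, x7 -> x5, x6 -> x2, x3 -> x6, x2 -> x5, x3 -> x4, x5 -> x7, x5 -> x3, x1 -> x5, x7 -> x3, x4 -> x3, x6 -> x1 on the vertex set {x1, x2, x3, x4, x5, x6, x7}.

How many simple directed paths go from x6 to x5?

2

x6→x1→x5
x6→x2→x5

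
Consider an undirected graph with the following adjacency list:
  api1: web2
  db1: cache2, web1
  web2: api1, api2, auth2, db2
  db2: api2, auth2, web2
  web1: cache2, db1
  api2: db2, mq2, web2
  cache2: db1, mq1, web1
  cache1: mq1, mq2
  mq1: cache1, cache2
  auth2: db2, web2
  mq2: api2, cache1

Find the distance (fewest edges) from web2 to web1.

Distance 0: web2.
Distance 1: api1, api2, auth2, db2.
Distance 2: mq2.
Distance 3: cache1.
Distance 4: mq1.
Distance 5: cache2.
Distance 6: db1, web1 — contains web1.

6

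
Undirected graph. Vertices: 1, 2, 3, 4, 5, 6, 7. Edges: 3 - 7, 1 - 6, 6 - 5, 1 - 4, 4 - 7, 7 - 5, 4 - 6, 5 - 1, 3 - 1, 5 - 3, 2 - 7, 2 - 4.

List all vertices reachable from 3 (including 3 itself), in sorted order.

1, 2, 3, 4, 5, 6, 7

Start at 3.
Its neighbours: 1, 5, 7.
Then their neighbours: 2, 4, 6.
Every vertex is now reached.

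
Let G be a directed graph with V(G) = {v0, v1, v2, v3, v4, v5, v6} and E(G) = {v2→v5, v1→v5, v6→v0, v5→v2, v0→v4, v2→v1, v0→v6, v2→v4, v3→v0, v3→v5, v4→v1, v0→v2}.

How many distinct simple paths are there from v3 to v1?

5

v3→v0→v2→v1
v3→v0→v2→v4→v1
v3→v0→v4→v1
v3→v5→v2→v1
v3→v5→v2→v4→v1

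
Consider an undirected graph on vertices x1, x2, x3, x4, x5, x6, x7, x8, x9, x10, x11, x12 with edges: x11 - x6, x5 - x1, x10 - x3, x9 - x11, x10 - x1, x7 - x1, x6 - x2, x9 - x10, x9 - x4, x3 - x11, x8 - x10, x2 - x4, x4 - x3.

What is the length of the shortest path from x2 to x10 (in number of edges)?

3

Distance 0: x2.
Distance 1: x4, x6.
Distance 2: x3, x9, x11.
Distance 3: x10 — contains x10.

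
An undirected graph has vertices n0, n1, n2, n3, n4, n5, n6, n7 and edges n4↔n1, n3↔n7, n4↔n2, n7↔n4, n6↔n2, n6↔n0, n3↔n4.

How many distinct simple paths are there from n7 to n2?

n7–n3–n4–n2
n7–n4–n2

2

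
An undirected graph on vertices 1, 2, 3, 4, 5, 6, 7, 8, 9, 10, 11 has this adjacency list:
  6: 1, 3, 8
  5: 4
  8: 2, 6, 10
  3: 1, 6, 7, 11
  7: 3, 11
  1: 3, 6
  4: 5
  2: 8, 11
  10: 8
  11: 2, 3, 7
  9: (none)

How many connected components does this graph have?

3

From 1: component {1, 2, 3, 6, 7, 8, 10, 11}.
From 4: component {4, 5}.
From 9: component {9}.
That's 3 components.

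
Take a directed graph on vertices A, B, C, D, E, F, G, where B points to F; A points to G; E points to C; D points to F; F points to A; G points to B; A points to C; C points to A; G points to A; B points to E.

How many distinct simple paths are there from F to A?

1

F→A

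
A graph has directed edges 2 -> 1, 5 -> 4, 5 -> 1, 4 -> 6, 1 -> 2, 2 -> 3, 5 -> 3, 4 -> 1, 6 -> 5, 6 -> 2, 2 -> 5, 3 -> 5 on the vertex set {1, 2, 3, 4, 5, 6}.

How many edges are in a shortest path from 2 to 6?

3

Distance 0: 2.
Distance 1: 1, 3, 5.
Distance 2: 4.
Distance 3: 6 — contains 6.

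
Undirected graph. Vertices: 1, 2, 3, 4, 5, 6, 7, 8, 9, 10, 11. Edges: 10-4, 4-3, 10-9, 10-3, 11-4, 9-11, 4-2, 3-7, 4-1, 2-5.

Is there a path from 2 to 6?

No

Explore from 2.
Distance 1: reach 4, 5.
Distance 2: reach 1, 3, 10, 11.
Distance 3: reach 7, 9.
The search is exhausted without reaching 6; it lies in a different component.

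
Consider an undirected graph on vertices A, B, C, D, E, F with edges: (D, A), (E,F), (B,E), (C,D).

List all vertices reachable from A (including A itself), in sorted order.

A, C, D

Start at A.
Its neighbours: D.
Then their neighbours: C.
Nothing further is reachable.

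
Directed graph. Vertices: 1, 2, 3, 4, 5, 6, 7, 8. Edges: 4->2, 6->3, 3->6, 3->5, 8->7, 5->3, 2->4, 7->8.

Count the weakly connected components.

4

From 1: component {1}.
From 2: component {2, 4}.
From 3: component {3, 5, 6}.
From 7: component {7, 8}.
That's 4 components.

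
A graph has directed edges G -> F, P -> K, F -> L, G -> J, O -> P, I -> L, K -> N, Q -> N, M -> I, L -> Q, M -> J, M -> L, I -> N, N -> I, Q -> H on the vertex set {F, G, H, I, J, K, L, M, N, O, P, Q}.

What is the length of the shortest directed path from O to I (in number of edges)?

Distance 0: O.
Distance 1: P.
Distance 2: K.
Distance 3: N.
Distance 4: I — contains I.

4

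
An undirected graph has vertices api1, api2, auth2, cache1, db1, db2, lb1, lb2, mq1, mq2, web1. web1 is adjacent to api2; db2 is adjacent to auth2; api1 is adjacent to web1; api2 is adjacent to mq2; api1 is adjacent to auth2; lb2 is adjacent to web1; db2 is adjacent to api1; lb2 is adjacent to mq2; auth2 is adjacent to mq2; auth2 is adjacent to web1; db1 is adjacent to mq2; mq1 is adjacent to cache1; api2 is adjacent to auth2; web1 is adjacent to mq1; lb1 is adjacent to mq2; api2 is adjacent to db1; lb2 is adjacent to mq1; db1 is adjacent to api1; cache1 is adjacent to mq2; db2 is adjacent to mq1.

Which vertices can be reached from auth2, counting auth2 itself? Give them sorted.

Start at auth2.
Its neighbours: api1, api2, db2, mq2, web1.
Then their neighbours: cache1, db1, lb1, lb2, mq1.
Every vertex is now reached.

api1, api2, auth2, cache1, db1, db2, lb1, lb2, mq1, mq2, web1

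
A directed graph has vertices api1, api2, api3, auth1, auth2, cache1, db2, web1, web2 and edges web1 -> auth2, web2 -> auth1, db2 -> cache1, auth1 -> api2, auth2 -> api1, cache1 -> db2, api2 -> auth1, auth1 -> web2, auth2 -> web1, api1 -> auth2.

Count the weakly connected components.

From api1: component {api1, auth2, web1}.
From api2: component {api2, auth1, web2}.
From api3: component {api3}.
From cache1: component {cache1, db2}.
That's 4 components.

4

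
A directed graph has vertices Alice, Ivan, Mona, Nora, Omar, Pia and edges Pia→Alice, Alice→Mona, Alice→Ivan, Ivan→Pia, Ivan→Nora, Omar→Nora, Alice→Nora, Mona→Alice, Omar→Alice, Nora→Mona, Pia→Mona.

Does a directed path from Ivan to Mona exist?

Explore from Ivan.
Distance 1: reach Nora, Pia.
Distance 2: reach Alice, Mona.
Found Mona.

Yes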